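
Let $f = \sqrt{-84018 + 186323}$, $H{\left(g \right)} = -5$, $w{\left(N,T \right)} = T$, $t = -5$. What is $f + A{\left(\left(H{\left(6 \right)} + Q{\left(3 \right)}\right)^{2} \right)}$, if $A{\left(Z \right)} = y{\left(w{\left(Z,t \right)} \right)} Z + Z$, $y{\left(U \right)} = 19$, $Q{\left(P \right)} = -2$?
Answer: $980 + \sqrt{102305} \approx 1299.9$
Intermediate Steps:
$f = \sqrt{102305} \approx 319.85$
$A{\left(Z \right)} = 20 Z$ ($A{\left(Z \right)} = 19 Z + Z = 20 Z$)
$f + A{\left(\left(H{\left(6 \right)} + Q{\left(3 \right)}\right)^{2} \right)} = \sqrt{102305} + 20 \left(-5 - 2\right)^{2} = \sqrt{102305} + 20 \left(-7\right)^{2} = \sqrt{102305} + 20 \cdot 49 = \sqrt{102305} + 980 = 980 + \sqrt{102305}$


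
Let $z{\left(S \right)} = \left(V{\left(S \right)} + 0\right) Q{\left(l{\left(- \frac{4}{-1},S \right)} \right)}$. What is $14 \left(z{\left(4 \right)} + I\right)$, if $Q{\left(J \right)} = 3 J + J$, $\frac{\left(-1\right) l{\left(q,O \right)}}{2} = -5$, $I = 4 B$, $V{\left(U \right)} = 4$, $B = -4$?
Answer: $2016$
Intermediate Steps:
$I = -16$ ($I = 4 \left(-4\right) = -16$)
$l{\left(q,O \right)} = 10$ ($l{\left(q,O \right)} = \left(-2\right) \left(-5\right) = 10$)
$Q{\left(J \right)} = 4 J$
$z{\left(S \right)} = 160$ ($z{\left(S \right)} = \left(4 + 0\right) 4 \cdot 10 = 4 \cdot 40 = 160$)
$14 \left(z{\left(4 \right)} + I\right) = 14 \left(160 - 16\right) = 14 \cdot 144 = 2016$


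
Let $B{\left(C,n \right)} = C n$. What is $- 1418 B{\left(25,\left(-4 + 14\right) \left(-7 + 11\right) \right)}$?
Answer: $-1418000$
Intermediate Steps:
$- 1418 B{\left(25,\left(-4 + 14\right) \left(-7 + 11\right) \right)} = - 1418 \cdot 25 \left(-4 + 14\right) \left(-7 + 11\right) = - 1418 \cdot 25 \cdot 10 \cdot 4 = - 1418 \cdot 25 \cdot 40 = \left(-1418\right) 1000 = -1418000$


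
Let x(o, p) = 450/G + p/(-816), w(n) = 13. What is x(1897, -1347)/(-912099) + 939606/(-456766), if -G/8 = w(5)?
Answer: -1515198048025063/736576755322512 ≈ -2.0571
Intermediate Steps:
G = -104 (G = -8*13 = -104)
x(o, p) = -225/52 - p/816 (x(o, p) = 450/(-104) + p/(-816) = 450*(-1/104) + p*(-1/816) = -225/52 - p/816)
x(1897, -1347)/(-912099) + 939606/(-456766) = (-225/52 - 1/816*(-1347))/(-912099) + 939606/(-456766) = (-225/52 + 449/272)*(-1/912099) + 939606*(-1/456766) = -9463/3536*(-1/912099) - 469803/228383 = 9463/3225182064 - 469803/228383 = -1515198048025063/736576755322512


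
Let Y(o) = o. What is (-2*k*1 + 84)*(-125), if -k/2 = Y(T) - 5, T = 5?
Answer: -10500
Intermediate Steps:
k = 0 (k = -2*(5 - 5) = -2*0 = 0)
(-2*k*1 + 84)*(-125) = (-2*0*1 + 84)*(-125) = (0*1 + 84)*(-125) = (0 + 84)*(-125) = 84*(-125) = -10500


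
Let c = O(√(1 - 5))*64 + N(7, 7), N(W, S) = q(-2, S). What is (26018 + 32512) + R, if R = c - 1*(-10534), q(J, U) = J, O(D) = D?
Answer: 69062 + 128*I ≈ 69062.0 + 128.0*I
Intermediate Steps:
N(W, S) = -2
c = -2 + 128*I (c = √(1 - 5)*64 - 2 = √(-4)*64 - 2 = (2*I)*64 - 2 = 128*I - 2 = -2 + 128*I ≈ -2.0 + 128.0*I)
R = 10532 + 128*I (R = (-2 + 128*I) - 1*(-10534) = (-2 + 128*I) + 10534 = 10532 + 128*I ≈ 10532.0 + 128.0*I)
(26018 + 32512) + R = (26018 + 32512) + (10532 + 128*I) = 58530 + (10532 + 128*I) = 69062 + 128*I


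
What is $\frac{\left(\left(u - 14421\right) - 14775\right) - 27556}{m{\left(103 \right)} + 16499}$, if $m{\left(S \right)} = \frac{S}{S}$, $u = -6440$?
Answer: $- \frac{5266}{1375} \approx -3.8298$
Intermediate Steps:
$m{\left(S \right)} = 1$
$\frac{\left(\left(u - 14421\right) - 14775\right) - 27556}{m{\left(103 \right)} + 16499} = \frac{\left(\left(-6440 - 14421\right) - 14775\right) - 27556}{1 + 16499} = \frac{\left(-20861 - 14775\right) - 27556}{16500} = \left(-35636 - 27556\right) \frac{1}{16500} = \left(-63192\right) \frac{1}{16500} = - \frac{5266}{1375}$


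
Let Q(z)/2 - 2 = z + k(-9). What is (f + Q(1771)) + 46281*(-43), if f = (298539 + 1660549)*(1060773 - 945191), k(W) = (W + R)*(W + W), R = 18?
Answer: 226433322355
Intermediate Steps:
k(W) = 2*W*(18 + W) (k(W) = (W + 18)*(W + W) = (18 + W)*(2*W) = 2*W*(18 + W))
f = 226435309216 (f = 1959088*115582 = 226435309216)
Q(z) = -320 + 2*z (Q(z) = 4 + 2*(z + 2*(-9)*(18 - 9)) = 4 + 2*(z + 2*(-9)*9) = 4 + 2*(z - 162) = 4 + 2*(-162 + z) = 4 + (-324 + 2*z) = -320 + 2*z)
(f + Q(1771)) + 46281*(-43) = (226435309216 + (-320 + 2*1771)) + 46281*(-43) = (226435309216 + (-320 + 3542)) - 1990083 = (226435309216 + 3222) - 1990083 = 226435312438 - 1990083 = 226433322355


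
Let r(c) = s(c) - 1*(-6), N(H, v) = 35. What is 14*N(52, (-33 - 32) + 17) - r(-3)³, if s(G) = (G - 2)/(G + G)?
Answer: 36919/216 ≈ 170.92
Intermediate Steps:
s(G) = (-2 + G)/(2*G) (s(G) = (-2 + G)/((2*G)) = (-2 + G)*(1/(2*G)) = (-2 + G)/(2*G))
r(c) = 6 + (-2 + c)/(2*c) (r(c) = (-2 + c)/(2*c) - 1*(-6) = (-2 + c)/(2*c) + 6 = 6 + (-2 + c)/(2*c))
14*N(52, (-33 - 32) + 17) - r(-3)³ = 14*35 - (13/2 - 1/(-3))³ = 490 - (13/2 - 1*(-⅓))³ = 490 - (13/2 + ⅓)³ = 490 - (41/6)³ = 490 - 1*68921/216 = 490 - 68921/216 = 36919/216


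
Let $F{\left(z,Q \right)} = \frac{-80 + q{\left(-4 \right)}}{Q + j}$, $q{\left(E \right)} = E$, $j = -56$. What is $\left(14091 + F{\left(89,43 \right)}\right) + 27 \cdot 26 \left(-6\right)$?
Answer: $\frac{128511}{13} \approx 9885.5$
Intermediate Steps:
$F{\left(z,Q \right)} = - \frac{84}{-56 + Q}$ ($F{\left(z,Q \right)} = \frac{-80 - 4}{Q - 56} = - \frac{84}{-56 + Q}$)
$\left(14091 + F{\left(89,43 \right)}\right) + 27 \cdot 26 \left(-6\right) = \left(14091 - \frac{84}{-56 + 43}\right) + 27 \cdot 26 \left(-6\right) = \left(14091 - \frac{84}{-13}\right) + 702 \left(-6\right) = \left(14091 - - \frac{84}{13}\right) - 4212 = \left(14091 + \frac{84}{13}\right) - 4212 = \frac{183267}{13} - 4212 = \frac{128511}{13}$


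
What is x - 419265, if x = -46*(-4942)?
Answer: -191933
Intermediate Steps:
x = 227332
x - 419265 = 227332 - 419265 = -191933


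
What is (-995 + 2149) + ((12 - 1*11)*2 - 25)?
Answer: 1131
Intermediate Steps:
(-995 + 2149) + ((12 - 1*11)*2 - 25) = 1154 + ((12 - 11)*2 - 25) = 1154 + (1*2 - 25) = 1154 + (2 - 25) = 1154 - 23 = 1131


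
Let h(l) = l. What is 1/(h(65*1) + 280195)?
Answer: 1/280260 ≈ 3.5681e-6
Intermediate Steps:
1/(h(65*1) + 280195) = 1/(65*1 + 280195) = 1/(65 + 280195) = 1/280260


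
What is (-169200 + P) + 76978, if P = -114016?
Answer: -206238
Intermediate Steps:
(-169200 + P) + 76978 = (-169200 - 114016) + 76978 = -283216 + 76978 = -206238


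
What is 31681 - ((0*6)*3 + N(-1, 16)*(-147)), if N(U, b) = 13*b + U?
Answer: 62110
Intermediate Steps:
N(U, b) = U + 13*b
31681 - ((0*6)*3 + N(-1, 16)*(-147)) = 31681 - ((0*6)*3 + (-1 + 13*16)*(-147)) = 31681 - (0*3 + (-1 + 208)*(-147)) = 31681 - (0 + 207*(-147)) = 31681 - (0 - 30429) = 31681 - 1*(-30429) = 31681 + 30429 = 62110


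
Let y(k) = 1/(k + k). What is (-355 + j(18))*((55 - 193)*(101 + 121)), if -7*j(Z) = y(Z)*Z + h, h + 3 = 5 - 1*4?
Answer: 76084506/7 ≈ 1.0869e+7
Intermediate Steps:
y(k) = 1/(2*k)
h = -2 (h = -3 + (5 - 1*4) = -3 + (5 - 4) = -3 + 1 = -2)
j(Z) = 3/14 (j(Z) = -((1/(2*Z))*Z - 2)/7 = -(½ - 2)/7 = -⅐*(-3/2) = 3/14)
(-355 + j(18))*((55 - 193)*(101 + 121)) = (-355 + 3/14)*((55 - 193)*(101 + 121)) = -(-342723)*222/7 = -4967/14*(-30636) = 76084506/7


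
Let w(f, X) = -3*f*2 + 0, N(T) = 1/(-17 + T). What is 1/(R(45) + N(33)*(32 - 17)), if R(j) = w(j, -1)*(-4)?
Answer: 16/17295 ≈ 0.00092512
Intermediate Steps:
w(f, X) = -6*f (w(f, X) = -6*f + 0 = -6*f)
R(j) = 24*j (R(j) = -6*j*(-4) = 24*j)
1/(R(45) + N(33)*(32 - 17)) = 1/(24*45 + (32 - 17)/(-17 + 33)) = 1/(1080 + 15/16) = 1/(17295/16) = 16/17295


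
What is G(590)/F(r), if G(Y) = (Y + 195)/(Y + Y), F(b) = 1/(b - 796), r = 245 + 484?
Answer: -10519/236 ≈ -44.572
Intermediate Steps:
r = 729
F(b) = 1/(-796 + b)
G(Y) = (195 + Y)/(2*Y) (G(Y) = (195 + Y)/((2*Y)) = (195 + Y)*(1/(2*Y)) = (195 + Y)/(2*Y))
G(590)/F(r) = ((½)*(195 + 590)/590)/(1/(-796 + 729)) = ((½)*(1/590)*785)/(1/(-67)) = 157/(236*(-1/67)) = (157/236)*(-67) = -10519/236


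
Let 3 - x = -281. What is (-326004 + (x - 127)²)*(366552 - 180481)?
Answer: -56073426205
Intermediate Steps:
x = 284 (x = 3 - 1*(-281) = 3 + 281 = 284)
(-326004 + (x - 127)²)*(366552 - 180481) = (-326004 + (284 - 127)²)*(366552 - 180481) = (-326004 + 157²)*186071 = (-326004 + 24649)*186071 = -301355*186071 = -56073426205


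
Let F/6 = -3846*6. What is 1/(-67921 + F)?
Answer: -1/206377 ≈ -4.8455e-6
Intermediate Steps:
F = -138456 (F = 6*(-3846*6) = 6*(-23076) = -138456)
1/(-67921 + F) = 1/(-67921 - 138456) = 1/(-206377) = -1/206377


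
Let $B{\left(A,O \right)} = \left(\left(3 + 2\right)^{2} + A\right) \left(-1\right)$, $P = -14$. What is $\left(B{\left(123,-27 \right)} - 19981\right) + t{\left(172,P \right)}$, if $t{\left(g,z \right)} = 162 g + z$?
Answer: $7721$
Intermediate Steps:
$t{\left(g,z \right)} = z + 162 g$
$B{\left(A,O \right)} = -25 - A$ ($B{\left(A,O \right)} = \left(5^{2} + A\right) \left(-1\right) = \left(25 + A\right) \left(-1\right) = -25 - A$)
$\left(B{\left(123,-27 \right)} - 19981\right) + t{\left(172,P \right)} = \left(\left(-25 - 123\right) - 19981\right) + \left(-14 + 162 \cdot 172\right) = \left(\left(-25 - 123\right) - 19981\right) + \left(-14 + 27864\right) = \left(-148 - 19981\right) + 27850 = -20129 + 27850 = 7721$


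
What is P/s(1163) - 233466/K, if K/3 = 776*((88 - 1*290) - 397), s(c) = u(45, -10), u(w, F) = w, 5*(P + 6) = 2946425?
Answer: 136957261943/10458540 ≈ 13095.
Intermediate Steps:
P = 589279 (P = -6 + (⅕)*2946425 = -6 + 589285 = 589279)
s(c) = 45
K = -1394472 (K = 3*(776*((88 - 1*290) - 397)) = 3*(776*((88 - 290) - 397)) = 3*(776*(-202 - 397)) = 3*(776*(-599)) = 3*(-464824) = -1394472)
P/s(1163) - 233466/K = 589279/45 - 233466/(-1394472) = 589279*(1/45) - 233466*(-1/1394472) = 589279/45 + 38911/232412 = 136957261943/10458540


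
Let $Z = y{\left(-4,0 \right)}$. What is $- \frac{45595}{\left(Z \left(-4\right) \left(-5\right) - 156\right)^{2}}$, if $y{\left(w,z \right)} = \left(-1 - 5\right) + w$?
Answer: $- \frac{45595}{126736} \approx -0.35976$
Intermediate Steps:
$y{\left(w,z \right)} = -6 + w$
$Z = -10$ ($Z = -6 - 4 = -10$)
$- \frac{45595}{\left(Z \left(-4\right) \left(-5\right) - 156\right)^{2}} = - \frac{45595}{\left(\left(-10\right) \left(-4\right) \left(-5\right) - 156\right)^{2}} = - \frac{45595}{\left(40 \left(-5\right) - 156\right)^{2}} = - \frac{45595}{\left(-200 - 156\right)^{2}} = - \frac{45595}{\left(-356\right)^{2}} = - \frac{45595}{126736}$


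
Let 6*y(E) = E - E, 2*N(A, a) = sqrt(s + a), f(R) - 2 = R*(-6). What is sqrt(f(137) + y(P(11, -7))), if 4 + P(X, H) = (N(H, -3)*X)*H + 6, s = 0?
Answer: 2*I*sqrt(205) ≈ 28.636*I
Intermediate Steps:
f(R) = 2 - 6*R (f(R) = 2 + R*(-6) = 2 - 6*R)
N(A, a) = sqrt(a)/2 (N(A, a) = sqrt(0 + a)/2 = sqrt(a)/2)
P(X, H) = 2 + I*H*X*sqrt(3)/2 (P(X, H) = -4 + (((sqrt(-3)/2)*X)*H + 6) = -4 + ((((I*sqrt(3))/2)*X)*H + 6) = -4 + (((I*sqrt(3)/2)*X)*H + 6) = -4 + ((I*X*sqrt(3)/2)*H + 6) = -4 + (I*H*X*sqrt(3)/2 + 6) = -4 + (6 + I*H*X*sqrt(3)/2) = 2 + I*H*X*sqrt(3)/2)
y(E) = 0 (y(E) = (E - E)/6 = (1/6)*0 = 0)
sqrt(f(137) + y(P(11, -7))) = sqrt((2 - 6*137) + 0) = sqrt((2 - 822) + 0) = sqrt(-820 + 0) = sqrt(-820) = 2*I*sqrt(205)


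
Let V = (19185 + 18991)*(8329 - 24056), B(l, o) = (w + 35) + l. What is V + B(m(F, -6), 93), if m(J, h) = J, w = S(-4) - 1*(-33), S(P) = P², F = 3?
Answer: -600393865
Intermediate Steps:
w = 49 (w = (-4)² - 1*(-33) = 16 + 33 = 49)
B(l, o) = 84 + l (B(l, o) = (49 + 35) + l = 84 + l)
V = -600393952 (V = 38176*(-15727) = -600393952)
V + B(m(F, -6), 93) = -600393952 + (84 + 3) = -600393952 + 87 = -600393865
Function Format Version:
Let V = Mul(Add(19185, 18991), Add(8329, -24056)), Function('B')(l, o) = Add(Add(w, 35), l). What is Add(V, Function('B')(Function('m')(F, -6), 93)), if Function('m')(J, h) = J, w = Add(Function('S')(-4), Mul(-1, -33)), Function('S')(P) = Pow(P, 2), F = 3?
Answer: -600393865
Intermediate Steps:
w = 49 (w = Add(Pow(-4, 2), Mul(-1, -33)) = Add(16, 33) = 49)
Function('B')(l, o) = Add(84, l) (Function('B')(l, o) = Add(Add(49, 35), l) = Add(84, l))
V = -600393952 (V = Mul(38176, -15727) = -600393952)
Add(V, Function('B')(Function('m')(F, -6), 93)) = Add(-600393952, Add(84, 3)) = Add(-600393952, 87) = -600393865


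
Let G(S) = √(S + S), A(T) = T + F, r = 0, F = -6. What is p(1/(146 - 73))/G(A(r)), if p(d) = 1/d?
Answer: -73*I*√3/6 ≈ -21.073*I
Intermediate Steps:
A(T) = -6 + T (A(T) = T - 6 = -6 + T)
G(S) = √2*√S (G(S) = √(2*S) = √2*√S)
p(1/(146 - 73))/G(A(r)) = 1/((1/(146 - 73))*((√2*√(-6 + 0)))) = 1/((1/73)*((√2*√(-6)))) = 1/((1/73)*((√2*(I*√6)))) = 73/((2*I*√3)) = 73*(-I*√3/6) = -73*I*√3/6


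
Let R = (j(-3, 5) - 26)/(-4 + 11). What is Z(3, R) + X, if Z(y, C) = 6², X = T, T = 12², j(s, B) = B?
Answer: 180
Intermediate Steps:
T = 144
X = 144
R = -3 (R = (5 - 26)/(-4 + 11) = -21/7 = -21*⅐ = -3)
Z(y, C) = 36
Z(3, R) + X = 36 + 144 = 180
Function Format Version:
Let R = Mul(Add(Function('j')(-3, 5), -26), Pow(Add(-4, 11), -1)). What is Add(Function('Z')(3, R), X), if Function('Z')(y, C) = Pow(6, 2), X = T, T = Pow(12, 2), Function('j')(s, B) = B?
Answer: 180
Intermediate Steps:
T = 144
X = 144
R = -3 (R = Mul(Add(5, -26), Pow(Add(-4, 11), -1)) = Mul(-21, Pow(7, -1)) = Mul(-21, Rational(1, 7)) = -3)
Function('Z')(y, C) = 36
Add(Function('Z')(3, R), X) = Add(36, 144) = 180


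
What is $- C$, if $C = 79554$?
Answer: $-79554$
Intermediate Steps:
$- C = \left(-1\right) 79554 = -79554$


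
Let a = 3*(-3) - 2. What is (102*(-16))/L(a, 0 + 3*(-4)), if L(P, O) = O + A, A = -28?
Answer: 204/5 ≈ 40.800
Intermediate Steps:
a = -11 (a = -9 - 2 = -11)
L(P, O) = -28 + O (L(P, O) = O - 28 = -28 + O)
(102*(-16))/L(a, 0 + 3*(-4)) = (102*(-16))/(-28 + (0 + 3*(-4))) = -1632/(-28 + (0 - 12)) = -1632/(-28 - 12) = -1632/(-40) = -1632*(-1/40) = 204/5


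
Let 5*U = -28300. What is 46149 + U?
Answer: 40489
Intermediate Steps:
U = -5660 (U = (⅕)*(-28300) = -5660)
46149 + U = 46149 - 5660 = 40489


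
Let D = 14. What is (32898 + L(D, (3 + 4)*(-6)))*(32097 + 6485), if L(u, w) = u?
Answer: 1269810784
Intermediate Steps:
(32898 + L(D, (3 + 4)*(-6)))*(32097 + 6485) = (32898 + 14)*(32097 + 6485) = 32912*38582 = 1269810784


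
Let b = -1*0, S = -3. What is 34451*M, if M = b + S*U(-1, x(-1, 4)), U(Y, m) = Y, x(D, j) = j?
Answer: 103353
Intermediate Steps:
b = 0
M = 3 (M = 0 - 3*(-1) = 0 + 3 = 3)
34451*M = 34451*3 = 103353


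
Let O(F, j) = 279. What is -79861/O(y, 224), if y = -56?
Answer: -79861/279 ≈ -286.24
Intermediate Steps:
-79861/O(y, 224) = -79861/279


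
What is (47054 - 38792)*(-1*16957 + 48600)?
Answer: 261434466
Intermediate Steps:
(47054 - 38792)*(-1*16957 + 48600) = 8262*(-16957 + 48600) = 8262*31643 = 261434466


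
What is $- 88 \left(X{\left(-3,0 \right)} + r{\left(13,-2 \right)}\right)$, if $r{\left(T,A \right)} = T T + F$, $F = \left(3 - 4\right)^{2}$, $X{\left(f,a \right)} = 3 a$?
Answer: $-14960$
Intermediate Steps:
$F = 1$ ($F = \left(-1\right)^{2} = 1$)
$r{\left(T,A \right)} = 1 + T^{2}$ ($r{\left(T,A \right)} = T T + 1 = T^{2} + 1 = 1 + T^{2}$)
$- 88 \left(X{\left(-3,0 \right)} + r{\left(13,-2 \right)}\right) = - 88 \left(3 \cdot 0 + \left(1 + 13^{2}\right)\right) = - 88 \left(0 + \left(1 + 169\right)\right) = - 88 \left(0 + 170\right) = \left(-88\right) 170 = -14960$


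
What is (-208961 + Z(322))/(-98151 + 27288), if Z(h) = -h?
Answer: 69761/23621 ≈ 2.9533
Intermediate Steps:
(-208961 + Z(322))/(-98151 + 27288) = (-208961 - 1*322)/(-98151 + 27288) = (-208961 - 322)/(-70863) = -209283*(-1/70863) = 69761/23621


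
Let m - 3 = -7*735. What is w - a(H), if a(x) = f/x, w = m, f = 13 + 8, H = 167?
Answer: -858735/167 ≈ -5142.1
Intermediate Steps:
f = 21
m = -5142 (m = 3 - 7*735 = 3 - 5145 = -5142)
w = -5142
a(x) = 21/x
w - a(H) = -5142 - 21/167 = -858735/167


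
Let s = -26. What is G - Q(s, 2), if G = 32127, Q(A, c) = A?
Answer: 32153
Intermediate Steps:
G - Q(s, 2) = 32127 - 1*(-26) = 32127 + 26 = 32153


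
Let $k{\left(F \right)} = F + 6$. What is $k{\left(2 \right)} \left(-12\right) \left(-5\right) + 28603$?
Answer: $29083$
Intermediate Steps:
$k{\left(F \right)} = 6 + F$
$k{\left(2 \right)} \left(-12\right) \left(-5\right) + 28603 = \left(6 + 2\right) \left(-12\right) \left(-5\right) + 28603 = 8 \left(-12\right) \left(-5\right) + 28603 = \left(-96\right) \left(-5\right) + 28603 = 480 + 28603 = 29083$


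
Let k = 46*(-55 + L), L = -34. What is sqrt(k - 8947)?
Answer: 9*I*sqrt(161) ≈ 114.2*I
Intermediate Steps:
k = -4094 (k = 46*(-55 - 34) = 46*(-89) = -4094)
sqrt(k - 8947) = sqrt(-4094 - 8947) = sqrt(-13041) = 9*I*sqrt(161)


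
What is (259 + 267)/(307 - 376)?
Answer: -526/69 ≈ -7.6232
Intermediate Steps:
(259 + 267)/(307 - 376) = 526/(-69) = 526*(-1/69) = -526/69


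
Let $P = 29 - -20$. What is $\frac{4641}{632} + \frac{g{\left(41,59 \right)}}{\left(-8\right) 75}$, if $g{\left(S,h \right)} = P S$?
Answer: $\frac{47341}{11850} \approx 3.995$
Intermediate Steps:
$P = 49$ ($P = 29 + 20 = 49$)
$g{\left(S,h \right)} = 49 S$
$\frac{4641}{632} + \frac{g{\left(41,59 \right)}}{\left(-8\right) 75} = \frac{4641}{632} + \frac{49 \cdot 41}{\left(-8\right) 75} = 4641 \cdot \frac{1}{632} + \frac{2009}{-600} = \frac{4641}{632} + 2009 \left(- \frac{1}{600}\right) = \frac{4641}{632} - \frac{2009}{600} = \frac{47341}{11850}$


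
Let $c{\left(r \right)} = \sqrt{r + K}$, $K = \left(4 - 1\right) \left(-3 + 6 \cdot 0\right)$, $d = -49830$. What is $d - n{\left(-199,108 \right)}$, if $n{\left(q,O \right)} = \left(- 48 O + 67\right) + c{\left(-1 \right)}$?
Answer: $-44713 - i \sqrt{10} \approx -44713.0 - 3.1623 i$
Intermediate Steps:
$K = -9$ ($K = 3 \left(-3 + 0\right) = 3 \left(-3\right) = -9$)
$c{\left(r \right)} = \sqrt{-9 + r}$ ($c{\left(r \right)} = \sqrt{r - 9} = \sqrt{-9 + r}$)
$n{\left(q,O \right)} = 67 - 48 O + i \sqrt{10}$ ($n{\left(q,O \right)} = \left(- 48 O + 67\right) + \sqrt{-9 - 1} = \left(67 - 48 O\right) + \sqrt{-10} = \left(67 - 48 O\right) + i \sqrt{10} = 67 - 48 O + i \sqrt{10}$)
$d - n{\left(-199,108 \right)} = -49830 - \left(67 - 5184 + i \sqrt{10}\right) = -49830 - \left(-5117 + i \sqrt{10}\right) = -49830 + \left(5117 - i \sqrt{10}\right) = -44713 - i \sqrt{10}$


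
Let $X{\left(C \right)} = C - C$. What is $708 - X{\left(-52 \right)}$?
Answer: $708$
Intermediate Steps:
$X{\left(C \right)} = 0$
$708 - X{\left(-52 \right)} = 708 - 0 = 708 + 0 = 708$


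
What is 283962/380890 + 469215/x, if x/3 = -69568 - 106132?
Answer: -193619541/1338447460 ≈ -0.14466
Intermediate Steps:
x = -527100 (x = 3*(-69568 - 106132) = 3*(-175700) = -527100)
283962/380890 + 469215/x = 283962/380890 + 469215/(-527100) = 283962*(1/380890) + 469215*(-1/527100) = 141981/190445 - 31281/35140 = -193619541/1338447460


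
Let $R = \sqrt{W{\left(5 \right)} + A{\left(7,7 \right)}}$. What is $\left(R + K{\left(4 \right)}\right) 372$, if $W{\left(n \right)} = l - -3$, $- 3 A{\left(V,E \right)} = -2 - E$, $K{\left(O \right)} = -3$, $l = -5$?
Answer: $-744$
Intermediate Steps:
$A{\left(V,E \right)} = \frac{2}{3} + \frac{E}{3}$ ($A{\left(V,E \right)} = - \frac{-2 - E}{3} = \frac{2}{3} + \frac{E}{3}$)
$W{\left(n \right)} = -2$ ($W{\left(n \right)} = -5 - -3 = -5 + 3 = -2$)
$R = 1$ ($R = \sqrt{-2 + \left(\frac{2}{3} + \frac{1}{3} \cdot 7\right)} = \sqrt{-2 + \left(\frac{2}{3} + \frac{7}{3}\right)} = \sqrt{-2 + 3} = \sqrt{1} = 1$)
$\left(R + K{\left(4 \right)}\right) 372 = \left(1 - 3\right) 372 = \left(-2\right) 372 = -744$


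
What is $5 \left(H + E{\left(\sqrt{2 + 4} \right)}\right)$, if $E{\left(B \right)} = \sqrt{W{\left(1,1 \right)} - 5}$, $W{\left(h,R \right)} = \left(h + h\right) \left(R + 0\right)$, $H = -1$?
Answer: $-5 + 5 i \sqrt{3} \approx -5.0 + 8.6602 i$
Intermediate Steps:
$W{\left(h,R \right)} = 2 R h$ ($W{\left(h,R \right)} = 2 h R = 2 R h$)
$E{\left(B \right)} = i \sqrt{3}$ ($E{\left(B \right)} = \sqrt{2 \cdot 1 \cdot 1 - 5} = \sqrt{2 - 5} = \sqrt{-3} = i \sqrt{3}$)
$5 \left(H + E{\left(\sqrt{2 + 4} \right)}\right) = 5 \left(-1 + i \sqrt{3}\right) = -5 + 5 i \sqrt{3}$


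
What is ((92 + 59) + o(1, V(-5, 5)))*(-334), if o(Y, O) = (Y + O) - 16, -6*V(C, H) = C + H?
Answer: -45424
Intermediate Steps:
V(C, H) = -C/6 - H/6 (V(C, H) = -(C + H)/6 = -C/6 - H/6)
o(Y, O) = -16 + O + Y (o(Y, O) = (O + Y) - 16 = -16 + O + Y)
((92 + 59) + o(1, V(-5, 5)))*(-334) = ((92 + 59) + (-16 + (-⅙*(-5) - ⅙*5) + 1))*(-334) = (151 + (-16 + (⅚ - ⅚) + 1))*(-334) = (151 + (-16 + 0 + 1))*(-334) = (151 - 15)*(-334) = 136*(-334) = -45424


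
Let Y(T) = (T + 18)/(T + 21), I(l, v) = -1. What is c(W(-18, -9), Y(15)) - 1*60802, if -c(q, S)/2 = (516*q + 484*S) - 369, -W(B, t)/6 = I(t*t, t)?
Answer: -201430/3 ≈ -67143.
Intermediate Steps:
W(B, t) = 6 (W(B, t) = -6*(-1) = 6)
Y(T) = (18 + T)/(21 + T)
c(q, S) = 738 - 1032*q - 968*S (c(q, S) = -2*((516*q + 484*S) - 369) = -2*((484*S + 516*q) - 369) = -2*(-369 + 484*S + 516*q) = 738 - 1032*q - 968*S)
c(W(-18, -9), Y(15)) - 1*60802 = (738 - 1032*6 - 968*(18 + 15)/(21 + 15)) - 1*60802 = (738 - 6192 - 968*33/36) - 60802 = (738 - 6192 - 242*33/9) - 60802 = (738 - 6192 - 968*11/12) - 60802 = (738 - 6192 - 2662/3) - 60802 = -19024/3 - 60802 = -201430/3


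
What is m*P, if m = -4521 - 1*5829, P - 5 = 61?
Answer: -683100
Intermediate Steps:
P = 66 (P = 5 + 61 = 66)
m = -10350 (m = -4521 - 5829 = -10350)
m*P = -10350*66 = -683100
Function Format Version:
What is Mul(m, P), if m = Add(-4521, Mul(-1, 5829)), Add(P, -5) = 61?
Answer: -683100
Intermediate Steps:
P = 66 (P = Add(5, 61) = 66)
m = -10350 (m = Add(-4521, -5829) = -10350)
Mul(m, P) = Mul(-10350, 66) = -683100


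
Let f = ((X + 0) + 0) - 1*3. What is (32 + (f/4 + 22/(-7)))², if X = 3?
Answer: 40804/49 ≈ 832.73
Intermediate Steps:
f = 0 (f = ((3 + 0) + 0) - 1*3 = (3 + 0) - 3 = 3 - 3 = 0)
(32 + (f/4 + 22/(-7)))² = (32 + (0/4 + 22/(-7)))² = (32 + (0*(¼) + 22*(-⅐)))² = (32 + (0 - 22/7))² = (32 - 22/7)² = (202/7)² = 40804/49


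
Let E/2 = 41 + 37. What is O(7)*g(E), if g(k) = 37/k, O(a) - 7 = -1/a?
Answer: 148/91 ≈ 1.6264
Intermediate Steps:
O(a) = 7 - 1/a
E = 156 (E = 2*(41 + 37) = 2*78 = 156)
O(7)*g(E) = (7 - 1/7)*(37/156) = (7 - 1*⅐)*(37*(1/156)) = (7 - ⅐)*(37/156) = (48/7)*(37/156) = 148/91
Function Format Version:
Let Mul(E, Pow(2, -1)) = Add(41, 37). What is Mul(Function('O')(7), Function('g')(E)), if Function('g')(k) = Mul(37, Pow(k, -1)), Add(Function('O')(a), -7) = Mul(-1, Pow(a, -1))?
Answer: Rational(148, 91) ≈ 1.6264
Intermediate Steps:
Function('O')(a) = Add(7, Mul(-1, Pow(a, -1)))
E = 156 (E = Mul(2, Add(41, 37)) = Mul(2, 78) = 156)
Mul(Function('O')(7), Function('g')(E)) = Mul(Add(7, Mul(-1, Pow(7, -1))), Mul(37, Pow(156, -1))) = Mul(Add(7, Mul(-1, Rational(1, 7))), Mul(37, Rational(1, 156))) = Mul(Add(7, Rational(-1, 7)), Rational(37, 156)) = Mul(Rational(48, 7), Rational(37, 156)) = Rational(148, 91)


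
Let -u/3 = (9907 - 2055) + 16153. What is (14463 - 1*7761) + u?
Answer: -65313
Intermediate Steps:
u = -72015 (u = -3*((9907 - 2055) + 16153) = -3*(7852 + 16153) = -3*24005 = -72015)
(14463 - 1*7761) + u = (14463 - 1*7761) - 72015 = (14463 - 7761) - 72015 = 6702 - 72015 = -65313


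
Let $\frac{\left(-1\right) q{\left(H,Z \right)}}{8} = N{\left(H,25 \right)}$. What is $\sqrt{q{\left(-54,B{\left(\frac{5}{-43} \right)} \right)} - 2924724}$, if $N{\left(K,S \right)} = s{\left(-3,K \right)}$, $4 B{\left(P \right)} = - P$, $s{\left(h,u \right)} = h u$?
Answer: $2 i \sqrt{731505} \approx 1710.6 i$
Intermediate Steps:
$B{\left(P \right)} = - \frac{P}{4}$ ($B{\left(P \right)} = \frac{\left(-1\right) P}{4} = - \frac{P}{4}$)
$N{\left(K,S \right)} = - 3 K$
$q{\left(H,Z \right)} = 24 H$ ($q{\left(H,Z \right)} = - 8 \left(- 3 H\right) = 24 H$)
$\sqrt{q{\left(-54,B{\left(\frac{5}{-43} \right)} \right)} - 2924724} = \sqrt{24 \left(-54\right) - 2924724} = \sqrt{-1296 - 2924724} = \sqrt{-2926020} = 2 i \sqrt{731505}$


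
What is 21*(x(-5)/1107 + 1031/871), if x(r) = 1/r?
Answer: 39939998/1606995 ≈ 24.854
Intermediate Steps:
21*(x(-5)/1107 + 1031/871) = 21*(1/(-5*1107) + 1031/871) = 21*(-1/5*1/1107 + 1031*(1/871)) = 21*(-1/5535 + 1031/871) = 21*(5705714/4820985) = 39939998/1606995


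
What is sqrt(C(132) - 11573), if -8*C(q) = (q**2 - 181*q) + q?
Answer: I*sqrt(10781) ≈ 103.83*I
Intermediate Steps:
C(q) = -q**2/8 + 45*q/2 (C(q) = -((q**2 - 181*q) + q)/8 = -(q**2 - 180*q)/8 = -q**2/8 + 45*q/2)
sqrt(C(132) - 11573) = sqrt((1/8)*132*(180 - 1*132) - 11573) = sqrt((1/8)*132*(180 - 132) - 11573) = sqrt((1/8)*132*48 - 11573) = sqrt(792 - 11573) = sqrt(-10781) = I*sqrt(10781)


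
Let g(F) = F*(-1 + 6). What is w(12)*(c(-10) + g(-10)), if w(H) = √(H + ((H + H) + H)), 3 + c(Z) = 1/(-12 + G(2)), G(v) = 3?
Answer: -1912*√3/9 ≈ -367.96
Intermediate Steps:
c(Z) = -28/9 (c(Z) = -3 + 1/(-12 + 3) = -3 + 1/(-9) = -3 - ⅑ = -28/9)
g(F) = 5*F (g(F) = F*5 = 5*F)
w(H) = 2*√H (w(H) = √(H + (2*H + H)) = √(H + 3*H) = √(4*H) = 2*√H)
w(12)*(c(-10) + g(-10)) = (2*√12)*(-28/9 + 5*(-10)) = (2*(2*√3))*(-28/9 - 50) = (4*√3)*(-478/9) = -1912*√3/9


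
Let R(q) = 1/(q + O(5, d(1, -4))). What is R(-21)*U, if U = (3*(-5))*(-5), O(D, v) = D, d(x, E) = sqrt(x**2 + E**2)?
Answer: -75/16 ≈ -4.6875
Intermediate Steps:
d(x, E) = sqrt(E**2 + x**2)
R(q) = 1/(5 + q) (R(q) = 1/(q + 5) = 1/(5 + q))
U = 75 (U = -15*(-5) = 75)
R(-21)*U = 75/(5 - 21) = 75/(-16) = -1/16*75 = -75/16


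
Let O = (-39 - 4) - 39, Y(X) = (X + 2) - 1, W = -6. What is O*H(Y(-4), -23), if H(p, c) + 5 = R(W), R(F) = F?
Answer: 902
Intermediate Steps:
Y(X) = 1 + X (Y(X) = (2 + X) - 1 = 1 + X)
H(p, c) = -11 (H(p, c) = -5 - 6 = -11)
O = -82 (O = -43 - 39 = -82)
O*H(Y(-4), -23) = -82*(-11) = 902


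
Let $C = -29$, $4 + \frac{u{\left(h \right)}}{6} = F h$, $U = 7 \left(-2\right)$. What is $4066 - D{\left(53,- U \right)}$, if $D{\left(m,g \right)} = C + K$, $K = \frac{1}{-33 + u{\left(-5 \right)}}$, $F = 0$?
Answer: $\frac{233416}{57} \approx 4095.0$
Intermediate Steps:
$U = -14$
$u{\left(h \right)} = -24$ ($u{\left(h \right)} = -24 + 6 \cdot 0 h = -24 + 6 \cdot 0 = -24 + 0 = -24$)
$K = - \frac{1}{57}$ ($K = \frac{1}{-33 - 24} = \frac{1}{-57} = - \frac{1}{57} \approx -0.017544$)
$D{\left(m,g \right)} = - \frac{1654}{57}$ ($D{\left(m,g \right)} = -29 - \frac{1}{57} = - \frac{1654}{57}$)
$4066 - D{\left(53,- U \right)} = 4066 - - \frac{1654}{57} = 4066 + \frac{1654}{57} = \frac{233416}{57}$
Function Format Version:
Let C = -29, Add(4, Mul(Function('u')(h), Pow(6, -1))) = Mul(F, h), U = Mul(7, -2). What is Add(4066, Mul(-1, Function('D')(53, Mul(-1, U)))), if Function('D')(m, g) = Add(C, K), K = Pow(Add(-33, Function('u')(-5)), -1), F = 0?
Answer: Rational(233416, 57) ≈ 4095.0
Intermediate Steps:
U = -14
Function('u')(h) = -24 (Function('u')(h) = Add(-24, Mul(6, Mul(0, h))) = Add(-24, Mul(6, 0)) = Add(-24, 0) = -24)
K = Rational(-1, 57) (K = Pow(Add(-33, -24), -1) = Pow(-57, -1) = Rational(-1, 57) ≈ -0.017544)
Function('D')(m, g) = Rational(-1654, 57) (Function('D')(m, g) = Add(-29, Rational(-1, 57)) = Rational(-1654, 57))
Add(4066, Mul(-1, Function('D')(53, Mul(-1, U)))) = Add(4066, Mul(-1, Rational(-1654, 57))) = Add(4066, Rational(1654, 57)) = Rational(233416, 57)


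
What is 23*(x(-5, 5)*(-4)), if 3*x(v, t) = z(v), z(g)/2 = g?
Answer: 920/3 ≈ 306.67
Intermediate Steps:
z(g) = 2*g
x(v, t) = 2*v/3 (x(v, t) = (2*v)/3 = 2*v/3)
23*(x(-5, 5)*(-4)) = 23*(((⅔)*(-5))*(-4)) = 23*(-10/3*(-4)) = 23*(40/3) = 920/3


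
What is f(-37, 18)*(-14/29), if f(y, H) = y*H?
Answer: 9324/29 ≈ 321.52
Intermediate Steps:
f(y, H) = H*y
f(-37, 18)*(-14/29) = (18*(-37))*(-14/29) = -(-9324)/29 = -666*(-14/29) = 9324/29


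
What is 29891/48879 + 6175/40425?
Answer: 20135620/26345781 ≈ 0.76428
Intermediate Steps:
29891/48879 + 6175/40425 = 29891*(1/48879) + 6175*(1/40425) = 29891/48879 + 247/1617 = 20135620/26345781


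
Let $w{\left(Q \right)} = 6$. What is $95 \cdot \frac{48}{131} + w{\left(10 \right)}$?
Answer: $\frac{5346}{131} \approx 40.809$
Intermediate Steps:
$95 \cdot \frac{48}{131} + w{\left(10 \right)} = 95 \cdot \frac{48}{131} + 6 = \frac{4560}{131} + 6 = \frac{5346}{131}$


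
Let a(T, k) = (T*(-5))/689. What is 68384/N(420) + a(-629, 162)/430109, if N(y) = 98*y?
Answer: 2533174104373/1524695544645 ≈ 1.6614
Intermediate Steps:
a(T, k) = -5*T/689 (a(T, k) = -5*T*(1/689) = -5*T/689)
68384/N(420) + a(-629, 162)/430109 = 68384/((98*420)) - 5/689*(-629)/430109 = 68384/41160 + (3145/689)*(1/430109) = 68384*(1/41160) + 3145/296345101 = 8548/5145 + 3145/296345101 = 2533174104373/1524695544645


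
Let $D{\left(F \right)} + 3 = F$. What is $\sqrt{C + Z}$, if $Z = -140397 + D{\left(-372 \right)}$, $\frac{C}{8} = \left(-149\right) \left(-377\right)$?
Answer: $2 \sqrt{77153} \approx 555.53$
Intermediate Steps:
$D{\left(F \right)} = -3 + F$
$C = 449384$ ($C = 8 \left(\left(-149\right) \left(-377\right)\right) = 8 \cdot 56173 = 449384$)
$Z = -140772$ ($Z = -140397 - 375 = -140772$)
$\sqrt{C + Z} = \sqrt{449384 - 140772} = \sqrt{308612} = 2 \sqrt{77153}$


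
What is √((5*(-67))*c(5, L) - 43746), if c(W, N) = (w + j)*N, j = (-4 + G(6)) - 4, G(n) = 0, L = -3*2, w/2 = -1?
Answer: 3*I*√7094 ≈ 252.68*I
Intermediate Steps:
w = -2 (w = 2*(-1) = -2)
L = -6
j = -8 (j = (-4 + 0) - 4 = -4 - 4 = -8)
c(W, N) = -10*N (c(W, N) = (-2 - 8)*N = -10*N)
√((5*(-67))*c(5, L) - 43746) = √((5*(-67))*(-10*(-6)) - 43746) = √(-335*60 - 43746) = √(-20100 - 43746) = √(-63846) = 3*I*√7094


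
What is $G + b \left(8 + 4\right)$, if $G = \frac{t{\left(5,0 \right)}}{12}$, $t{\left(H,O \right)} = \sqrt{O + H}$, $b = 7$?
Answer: $84 + \frac{\sqrt{5}}{12} \approx 84.186$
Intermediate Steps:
$t{\left(H,O \right)} = \sqrt{H + O}$
$G = \frac{\sqrt{5}}{12}$ ($G = \frac{\sqrt{5 + 0}}{12} = \sqrt{5} \cdot \frac{1}{12} = \frac{\sqrt{5}}{12} \approx 0.18634$)
$G + b \left(8 + 4\right) = \frac{\sqrt{5}}{12} + 7 \left(8 + 4\right) = \frac{\sqrt{5}}{12} + 7 \cdot 12 = \frac{\sqrt{5}}{12} + 84 = 84 + \frac{\sqrt{5}}{12}$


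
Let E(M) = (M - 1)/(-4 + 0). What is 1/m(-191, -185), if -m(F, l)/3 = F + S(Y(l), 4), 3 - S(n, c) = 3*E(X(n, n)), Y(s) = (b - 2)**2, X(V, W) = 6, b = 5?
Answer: 4/2211 ≈ 0.0018091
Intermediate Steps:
E(M) = 1/4 - M/4 (E(M) = (-1 + M)/(-4) = (-1 + M)*(-1/4) = 1/4 - M/4)
Y(s) = 9 (Y(s) = (5 - 2)**2 = 3**2 = 9)
S(n, c) = 27/4 (S(n, c) = 3 - 3*(1/4 - 1/4*6) = 3 - 3*(1/4 - 3/2) = 3 - 3*(-5)/4 = 3 - 1*(-15/4) = 3 + 15/4 = 27/4)
m(F, l) = -81/4 - 3*F (m(F, l) = -3*(F + 27/4) = -3*(27/4 + F) = -81/4 - 3*F)
1/m(-191, -185) = 1/(-81/4 - 3*(-191)) = 1/(-81/4 + 573) = 1/(2211/4) = 4/2211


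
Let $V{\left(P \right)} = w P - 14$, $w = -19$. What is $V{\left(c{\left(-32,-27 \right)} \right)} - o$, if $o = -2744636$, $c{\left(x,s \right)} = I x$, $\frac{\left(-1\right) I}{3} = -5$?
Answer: $2753742$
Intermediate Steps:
$I = 15$ ($I = \left(-3\right) \left(-5\right) = 15$)
$c{\left(x,s \right)} = 15 x$
$V{\left(P \right)} = -14 - 19 P$ ($V{\left(P \right)} = - 19 P - 14 = -14 - 19 P$)
$V{\left(c{\left(-32,-27 \right)} \right)} - o = \left(-14 - 19 \cdot 15 \left(-32\right)\right) - -2744636 = \left(-14 - -9120\right) + 2744636 = \left(-14 + 9120\right) + 2744636 = 9106 + 2744636 = 2753742$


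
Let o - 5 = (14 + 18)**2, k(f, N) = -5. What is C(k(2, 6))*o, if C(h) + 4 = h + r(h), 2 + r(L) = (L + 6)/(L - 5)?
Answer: -114219/10 ≈ -11422.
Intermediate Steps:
r(L) = -2 + (6 + L)/(-5 + L) (r(L) = -2 + (L + 6)/(L - 5) = -2 + (6 + L)/(-5 + L))
o = 1029 (o = 5 + (14 + 18)**2 = 5 + 32**2 = 5 + 1024 = 1029)
C(h) = -4 + h + (16 - h)/(-5 + h) (C(h) = -4 + (h + (16 - h)/(-5 + h)) = -4 + h + (16 - h)/(-5 + h))
C(k(2, 6))*o = ((36 + (-5)**2 - 10*(-5))/(-5 - 5))*1029 = ((36 + 25 + 50)/(-10))*1029 = -1/10*111*1029 = -111/10*1029 = -114219/10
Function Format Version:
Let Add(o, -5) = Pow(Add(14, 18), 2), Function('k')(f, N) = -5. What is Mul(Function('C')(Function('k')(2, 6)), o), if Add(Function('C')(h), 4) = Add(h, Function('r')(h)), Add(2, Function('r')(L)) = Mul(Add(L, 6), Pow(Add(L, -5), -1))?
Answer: Rational(-114219, 10) ≈ -11422.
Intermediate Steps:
Function('r')(L) = Add(-2, Mul(Pow(Add(-5, L), -1), Add(6, L))) (Function('r')(L) = Add(-2, Mul(Add(L, 6), Pow(Add(L, -5), -1))) = Add(-2, Mul(Add(6, L), Pow(Add(-5, L), -1))) = Add(-2, Mul(Pow(Add(-5, L), -1), Add(6, L))))
o = 1029 (o = Add(5, Pow(Add(14, 18), 2)) = Add(5, Pow(32, 2)) = Add(5, 1024) = 1029)
Function('C')(h) = Add(-4, h, Mul(Pow(Add(-5, h), -1), Add(16, Mul(-1, h)))) (Function('C')(h) = Add(-4, Add(h, Mul(Pow(Add(-5, h), -1), Add(16, Mul(-1, h))))) = Add(-4, h, Mul(Pow(Add(-5, h), -1), Add(16, Mul(-1, h)))))
Mul(Function('C')(Function('k')(2, 6)), o) = Mul(Mul(Pow(Add(-5, -5), -1), Add(36, Pow(-5, 2), Mul(-10, -5))), 1029) = Mul(Mul(Pow(-10, -1), Add(36, 25, 50)), 1029) = Mul(Mul(Rational(-1, 10), 111), 1029) = Mul(Rational(-111, 10), 1029) = Rational(-114219, 10)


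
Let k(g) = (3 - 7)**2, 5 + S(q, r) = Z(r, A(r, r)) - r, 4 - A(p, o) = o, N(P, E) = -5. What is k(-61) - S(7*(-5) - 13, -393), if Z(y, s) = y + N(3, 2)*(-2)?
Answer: 11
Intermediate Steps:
A(p, o) = 4 - o
Z(y, s) = 10 + y (Z(y, s) = y - 5*(-2) = y + 10 = 10 + y)
S(q, r) = 5 (S(q, r) = -5 + ((10 + r) - r) = -5 + 10 = 5)
k(g) = 16 (k(g) = (-4)**2 = 16)
k(-61) - S(7*(-5) - 13, -393) = 16 - 1*5 = 16 - 5 = 11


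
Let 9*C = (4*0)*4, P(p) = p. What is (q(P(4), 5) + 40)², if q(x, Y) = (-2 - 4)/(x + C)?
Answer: 5929/4 ≈ 1482.3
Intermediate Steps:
C = 0 (C = ((4*0)*4)/9 = (0*4)/9 = (⅑)*0 = 0)
q(x, Y) = -6/x (q(x, Y) = (-2 - 4)/(x + 0) = -6/x)
(q(P(4), 5) + 40)² = (-6/4 + 40)² = (-6*¼ + 40)² = (-3/2 + 40)² = (77/2)² = 5929/4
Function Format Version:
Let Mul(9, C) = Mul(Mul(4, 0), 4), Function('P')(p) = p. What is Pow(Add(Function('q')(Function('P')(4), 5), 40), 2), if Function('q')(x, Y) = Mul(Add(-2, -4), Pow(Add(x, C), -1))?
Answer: Rational(5929, 4) ≈ 1482.3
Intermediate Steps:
C = 0 (C = Mul(Rational(1, 9), Mul(Mul(4, 0), 4)) = Mul(Rational(1, 9), Mul(0, 4)) = Mul(Rational(1, 9), 0) = 0)
Function('q')(x, Y) = Mul(-6, Pow(x, -1)) (Function('q')(x, Y) = Mul(Add(-2, -4), Pow(Add(x, 0), -1)) = Mul(-6, Pow(x, -1)))
Pow(Add(Function('q')(Function('P')(4), 5), 40), 2) = Pow(Add(Mul(-6, Pow(4, -1)), 40), 2) = Pow(Add(Mul(-6, Rational(1, 4)), 40), 2) = Pow(Add(Rational(-3, 2), 40), 2) = Pow(Rational(77, 2), 2) = Rational(5929, 4)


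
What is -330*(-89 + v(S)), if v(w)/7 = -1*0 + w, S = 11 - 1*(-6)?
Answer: -9900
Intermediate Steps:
S = 17 (S = 11 + 6 = 17)
v(w) = 7*w (v(w) = 7*(-1*0 + w) = 7*(0 + w) = 7*w)
-330*(-89 + v(S)) = -330*(-89 + 7*17) = -330*(-89 + 119) = -330*30 = -9900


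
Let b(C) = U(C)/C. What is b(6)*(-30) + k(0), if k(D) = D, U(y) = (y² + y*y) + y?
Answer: -390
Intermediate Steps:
U(y) = y + 2*y² (U(y) = (y² + y²) + y = 2*y² + y = y + 2*y²)
b(C) = 1 + 2*C (b(C) = (C*(1 + 2*C))/C = 1 + 2*C)
b(6)*(-30) + k(0) = (1 + 2*6)*(-30) + 0 = (1 + 12)*(-30) + 0 = 13*(-30) + 0 = -390 + 0 = -390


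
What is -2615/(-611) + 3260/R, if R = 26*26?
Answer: 72300/7943 ≈ 9.1024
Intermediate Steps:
R = 676
-2615/(-611) + 3260/R = -2615/(-611) + 3260/676 = -2615*(-1/611) + 3260*(1/676) = 2615/611 + 815/169 = 72300/7943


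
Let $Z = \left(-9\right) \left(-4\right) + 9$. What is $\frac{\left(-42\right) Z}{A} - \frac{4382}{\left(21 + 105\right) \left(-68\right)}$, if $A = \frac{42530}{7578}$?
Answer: $- \frac{875200915}{2602836} \approx -336.25$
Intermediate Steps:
$A = \frac{21265}{3789}$ ($A = 42530 \cdot \frac{1}{7578} = \frac{21265}{3789} \approx 5.6123$)
$Z = 45$ ($Z = 36 + 9 = 45$)
$\frac{\left(-42\right) Z}{A} - \frac{4382}{\left(21 + 105\right) \left(-68\right)} = \frac{\left(-42\right) 45}{\frac{21265}{3789}} - \frac{4382}{\left(21 + 105\right) \left(-68\right)} = \left(-1890\right) \frac{3789}{21265} - \frac{4382}{126 \left(-68\right)} = - \frac{1432242}{4253} - \frac{4382}{-8568} = - \frac{1432242}{4253} - - \frac{313}{612} = - \frac{1432242}{4253} + \frac{313}{612} = - \frac{875200915}{2602836}$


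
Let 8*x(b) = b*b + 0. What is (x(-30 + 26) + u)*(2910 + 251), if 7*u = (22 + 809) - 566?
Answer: 881919/7 ≈ 1.2599e+5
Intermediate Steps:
x(b) = b²/8 (x(b) = (b*b + 0)/8 = (b² + 0)/8 = b²/8)
u = 265/7 (u = ((22 + 809) - 566)/7 = (831 - 566)/7 = (⅐)*265 = 265/7 ≈ 37.857)
(x(-30 + 26) + u)*(2910 + 251) = ((-30 + 26)²/8 + 265/7)*(2910 + 251) = ((⅛)*(-4)² + 265/7)*3161 = ((⅛)*16 + 265/7)*3161 = (2 + 265/7)*3161 = (279/7)*3161 = 881919/7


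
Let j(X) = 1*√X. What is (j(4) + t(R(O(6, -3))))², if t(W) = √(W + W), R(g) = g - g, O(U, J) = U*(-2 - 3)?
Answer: 4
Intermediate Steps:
O(U, J) = -5*U (O(U, J) = U*(-5) = -5*U)
R(g) = 0
j(X) = √X
t(W) = √2*√W (t(W) = √(2*W) = √2*√W)
(j(4) + t(R(O(6, -3))))² = (√4 + √2*√0)² = (2 + √2*0)² = (2 + 0)² = 2² = 4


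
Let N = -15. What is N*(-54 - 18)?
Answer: 1080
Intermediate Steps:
N*(-54 - 18) = -15*(-54 - 18) = -15*(-72) = 1080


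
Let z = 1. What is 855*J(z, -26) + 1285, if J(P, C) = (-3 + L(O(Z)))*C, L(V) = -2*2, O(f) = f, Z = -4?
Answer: 156895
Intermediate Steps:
L(V) = -4
J(P, C) = -7*C (J(P, C) = (-3 - 4)*C = -7*C)
855*J(z, -26) + 1285 = 855*(-7*(-26)) + 1285 = 855*182 + 1285 = 155610 + 1285 = 156895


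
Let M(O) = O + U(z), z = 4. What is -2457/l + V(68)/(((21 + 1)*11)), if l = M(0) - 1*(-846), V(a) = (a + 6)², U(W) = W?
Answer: 2030003/102850 ≈ 19.738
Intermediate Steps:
V(a) = (6 + a)²
M(O) = 4 + O (M(O) = O + 4 = 4 + O)
l = 850 (l = (4 + 0) - 1*(-846) = 4 + 846 = 850)
-2457/l + V(68)/(((21 + 1)*11)) = -2457/850 + (6 + 68)²/(((21 + 1)*11)) = -2457*1/850 + 74²/((22*11)) = -2457/850 + 5476/242 = -2457/850 + 5476*(1/242) = -2457/850 + 2738/121 = 2030003/102850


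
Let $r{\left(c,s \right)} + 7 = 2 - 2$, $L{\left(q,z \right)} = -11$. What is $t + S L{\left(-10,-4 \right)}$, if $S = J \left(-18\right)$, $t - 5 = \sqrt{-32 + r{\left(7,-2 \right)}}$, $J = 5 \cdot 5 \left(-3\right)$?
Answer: $-14845 + i \sqrt{39} \approx -14845.0 + 6.245 i$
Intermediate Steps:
$J = -75$ ($J = 25 \left(-3\right) = -75$)
$r{\left(c,s \right)} = -7$ ($r{\left(c,s \right)} = -7 + \left(2 - 2\right) = -7 + 0 = -7$)
$t = 5 + i \sqrt{39}$ ($t = 5 + \sqrt{-32 - 7} = 5 + \sqrt{-39} = 5 + i \sqrt{39} \approx 5.0 + 6.245 i$)
$S = 1350$ ($S = \left(-75\right) \left(-18\right) = 1350$)
$t + S L{\left(-10,-4 \right)} = \left(5 + i \sqrt{39}\right) + 1350 \left(-11\right) = \left(5 + i \sqrt{39}\right) - 14850 = -14845 + i \sqrt{39}$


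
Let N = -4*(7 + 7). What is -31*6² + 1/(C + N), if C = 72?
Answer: -17855/16 ≈ -1115.9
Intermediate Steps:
N = -56 (N = -4*14 = -56)
-31*6² + 1/(C + N) = -31*6² + 1/(72 - 56) = -31*36 + 1/16 = -1116 + 1/16 = -17855/16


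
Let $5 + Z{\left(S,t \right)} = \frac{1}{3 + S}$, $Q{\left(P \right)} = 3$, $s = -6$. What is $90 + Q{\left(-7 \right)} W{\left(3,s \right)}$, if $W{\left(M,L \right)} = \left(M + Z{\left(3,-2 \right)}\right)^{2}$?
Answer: $\frac{1201}{12} \approx 100.08$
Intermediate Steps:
$Z{\left(S,t \right)} = -5 + \frac{1}{3 + S}$
$W{\left(M,L \right)} = \left(- \frac{29}{6} + M\right)^{2}$ ($W{\left(M,L \right)} = \left(M + \frac{-14 - 15}{3 + 3}\right)^{2} = \left(M + \frac{-14 - 15}{6}\right)^{2} = \left(M + \frac{1}{6} \left(-29\right)\right)^{2} = \left(M - \frac{29}{6}\right)^{2} = \left(- \frac{29}{6} + M\right)^{2}$)
$90 + Q{\left(-7 \right)} W{\left(3,s \right)} = 90 + 3 \frac{\left(-29 + 6 \cdot 3\right)^{2}}{36} = 90 + 3 \frac{\left(-29 + 18\right)^{2}}{36} = 90 + 3 \frac{\left(-11\right)^{2}}{36} = 90 + 3 \cdot \frac{1}{36} \cdot 121 = 90 + 3 \cdot \frac{121}{36} = 90 + \frac{121}{12} = \frac{1201}{12}$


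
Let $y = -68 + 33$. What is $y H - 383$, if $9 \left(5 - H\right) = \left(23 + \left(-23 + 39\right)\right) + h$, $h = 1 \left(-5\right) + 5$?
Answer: $- \frac{1219}{3} \approx -406.33$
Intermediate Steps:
$y = -35$
$h = 0$ ($h = -5 + 5 = 0$)
$H = \frac{2}{3}$ ($H = 5 - \frac{\left(23 + \left(-23 + 39\right)\right) + 0}{9} = 5 - \frac{\left(23 + 16\right) + 0}{9} = 5 - \frac{39 + 0}{9} = 5 - \frac{13}{3} = \frac{2}{3} \approx 0.66667$)
$y H - 383 = \left(-35\right) \frac{2}{3} - 383 = - \frac{70}{3} - 383 = - \frac{1219}{3}$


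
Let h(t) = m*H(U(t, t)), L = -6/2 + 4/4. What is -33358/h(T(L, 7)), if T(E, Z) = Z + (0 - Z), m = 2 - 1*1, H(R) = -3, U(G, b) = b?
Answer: 33358/3 ≈ 11119.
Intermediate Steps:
m = 1 (m = 2 - 1 = 1)
L = -2 (L = -6*½ + 4*(¼) = -3 + 1 = -2)
T(E, Z) = 0 (T(E, Z) = Z - Z = 0)
h(t) = -3 (h(t) = 1*(-3) = -3)
-33358/h(T(L, 7)) = -33358/(-3) = -33358*(-⅓) = 33358/3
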